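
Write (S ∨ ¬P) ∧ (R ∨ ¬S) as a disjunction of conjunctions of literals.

(S ∨ ¬P) ∧ (R ∨ ¬S)
≡ (S ∧ R) ∨ (S ∧ ¬S) ∨ (¬P ∧ R) ∨ (¬P ∧ ¬S)   (distribute ∧ over ∨)
≡ (S ∧ R) ∨ (¬P ∧ R) ∨ (¬P ∧ ¬S)   (simplify)

(S ∧ R) ∨ (¬P ∧ R) ∨ (¬P ∧ ¬S)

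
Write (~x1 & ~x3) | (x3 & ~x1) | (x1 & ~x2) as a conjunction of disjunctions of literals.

~x1 | ~x2

(~x1 & ~x3) | (x3 & ~x1) | (x1 & ~x2)
≡ (~x1 | x3 | x1) & (~x1 | x3 | ~x2) & (~x1 | ~x1 | x1) & (~x1 | ~x1 | ~x2) & (~x3 | x3 | x1) & (~x3 | x3 | ~x2) & (~x3 | ~x1 | x1) & (~x3 | ~x1 | ~x2)   [distribute | over &]
≡ ~x1 | ~x2   [simplify]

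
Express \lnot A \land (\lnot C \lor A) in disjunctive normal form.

\lnot A \land (\lnot C \lor A)
= (\lnot A \land \lnot C) \lor (\lnot A \land A)   (distribute \land over \lor)
= \lnot A \land \lnot C   (simplify)

\lnot A \land \lnot C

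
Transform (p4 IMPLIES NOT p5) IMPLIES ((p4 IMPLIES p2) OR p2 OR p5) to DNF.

(p4 IMPLIES NOT p5) IMPLIES ((p4 IMPLIES p2) OR p2 OR p5)
≡ NOT (p4 IMPLIES NOT p5) OR (p4 IMPLIES p2) OR p2 OR p5   — eliminate IMPLIES
≡ NOT (NOT p4 OR NOT p5) OR (p4 IMPLIES p2) OR p2 OR p5   — eliminate IMPLIES
≡ NOT (NOT p4 OR NOT p5) OR NOT p4 OR p2 OR p2 OR p5   — eliminate IMPLIES
≡ (NOT NOT p4 AND NOT NOT p5) OR NOT p4 OR p2 OR p2 OR p5   — De Morgan
≡ (p4 AND NOT NOT p5) OR NOT p4 OR p2 OR p2 OR p5   — double negation
≡ (p4 AND p5) OR NOT p4 OR p2 OR p2 OR p5   — double negation
≡ NOT p4 OR p2 OR p5   — simplify

NOT p4 OR p2 OR p5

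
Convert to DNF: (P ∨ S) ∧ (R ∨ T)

(P ∨ S) ∧ (R ∨ T)
≡ (P ∧ R) ∨ (P ∧ T) ∨ (S ∧ R) ∨ (S ∧ T)   — distribute ∧ over ∨

(P ∧ R) ∨ (P ∧ T) ∨ (S ∧ R) ∨ (S ∧ T)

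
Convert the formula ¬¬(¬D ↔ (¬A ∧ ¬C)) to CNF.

¬¬(¬D ↔ (¬A ∧ ¬C))
= ¬¬((¬D → (¬A ∧ ¬C)) ∧ ((¬A ∧ ¬C) → ¬D))   [eliminate ↔]
= ¬¬((¬¬D ∨ (¬A ∧ ¬C)) ∧ ((¬A ∧ ¬C) → ¬D))   [eliminate →]
= ¬¬((¬¬D ∨ (¬A ∧ ¬C)) ∧ (¬(¬A ∧ ¬C) ∨ ¬D))   [eliminate →]
= (¬¬D ∨ (¬A ∧ ¬C)) ∧ (¬(¬A ∧ ¬C) ∨ ¬D)   [double negation]
= (D ∨ (¬A ∧ ¬C)) ∧ (¬(¬A ∧ ¬C) ∨ ¬D)   [double negation]
= (D ∨ (¬A ∧ ¬C)) ∧ (¬¬A ∨ ¬¬C ∨ ¬D)   [De Morgan]
= (D ∨ (¬A ∧ ¬C)) ∧ (A ∨ ¬¬C ∨ ¬D)   [double negation]
= (D ∨ (¬A ∧ ¬C)) ∧ (A ∨ C ∨ ¬D)   [double negation]
= (D ∨ ¬A) ∧ (D ∨ ¬C) ∧ (A ∨ C ∨ ¬D)   [distribute ∨ over ∧]

(D ∨ ¬A) ∧ (D ∨ ¬C) ∧ (A ∨ C ∨ ¬D)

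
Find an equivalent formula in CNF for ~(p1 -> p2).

~(p1 -> p2)
⇔ ~(~p1 | p2)   [eliminate ->]
⇔ ~~p1 & ~p2   [De Morgan]
⇔ p1 & ~p2   [double negation]

p1 & ~p2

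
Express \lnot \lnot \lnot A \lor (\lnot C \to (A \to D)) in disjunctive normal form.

\lnot A \lor C \lor D

\lnot \lnot \lnot A \lor (\lnot C \to (A \to D))
≡ \lnot \lnot \lnot A \lor \lnot \lnot C \lor (A \to D)
≡ \lnot \lnot \lnot A \lor \lnot \lnot C \lor \lnot A \lor D
≡ \lnot A \lor \lnot \lnot C \lor \lnot A \lor D
≡ \lnot A \lor C \lor \lnot A \lor D
≡ \lnot A \lor C \lor D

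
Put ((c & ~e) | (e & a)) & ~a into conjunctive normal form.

(c | e) & (c | a) & (~e | a) & ~a

((c & ~e) | (e & a)) & ~a
≡ (c | e) & (c | a) & (~e | e) & (~e | a) & ~a   [distribute | over &]
≡ (c | e) & (c | a) & (~e | a) & ~a   [simplify]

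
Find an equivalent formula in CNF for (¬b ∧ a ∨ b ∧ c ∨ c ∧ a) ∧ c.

(¬b ∧ a ∨ b ∧ c ∨ c ∧ a) ∧ c
= (¬b ∨ b ∨ c) ∧ (¬b ∨ b ∨ a) ∧ (¬b ∨ c ∨ c) ∧ (¬b ∨ c ∨ a) ∧ (a ∨ b ∨ c) ∧ (a ∨ b ∨ a) ∧ (a ∨ c ∨ c) ∧ (a ∨ c ∨ a) ∧ c
= (a ∨ b) ∧ c

(a ∨ b) ∧ c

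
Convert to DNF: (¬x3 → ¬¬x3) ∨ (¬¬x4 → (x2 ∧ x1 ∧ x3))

(¬x3 → ¬¬x3) ∨ (¬¬x4 → (x2 ∧ x1 ∧ x3))
≡ ¬¬x3 ∨ ¬¬x3 ∨ (¬¬x4 → (x2 ∧ x1 ∧ x3))   (eliminate →)
≡ ¬¬x3 ∨ ¬¬x3 ∨ ¬¬¬x4 ∨ (x2 ∧ x1 ∧ x3)   (eliminate →)
≡ x3 ∨ ¬¬x3 ∨ ¬¬¬x4 ∨ (x2 ∧ x1 ∧ x3)   (double negation)
≡ x3 ∨ x3 ∨ ¬¬¬x4 ∨ (x2 ∧ x1 ∧ x3)   (double negation)
≡ x3 ∨ x3 ∨ ¬x4 ∨ (x2 ∧ x1 ∧ x3)   (double negation)
≡ x3 ∨ ¬x4   (simplify)

x3 ∨ ¬x4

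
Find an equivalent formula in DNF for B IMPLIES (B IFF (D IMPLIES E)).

NOT B OR (NOT D AND B) OR (E AND B)

B IMPLIES (B IFF (D IMPLIES E))
= NOT B OR (B IFF (D IMPLIES E))
= NOT B OR ((B IMPLIES (D IMPLIES E)) AND ((D IMPLIES E) IMPLIES B))
= NOT B OR ((NOT B OR (D IMPLIES E)) AND ((D IMPLIES E) IMPLIES B))
= NOT B OR ((NOT B OR NOT D OR E) AND ((D IMPLIES E) IMPLIES B))
= NOT B OR ((NOT B OR NOT D OR E) AND (NOT (D IMPLIES E) OR B))
= NOT B OR ((NOT B OR NOT D OR E) AND (NOT (NOT D OR E) OR B))
= NOT B OR ((NOT B OR NOT D OR E) AND ((NOT NOT D AND NOT E) OR B))
= NOT B OR ((NOT B OR NOT D OR E) AND ((D AND NOT E) OR B))
= NOT B OR (NOT B AND D AND NOT E) OR (NOT B AND B) OR (NOT D AND D AND NOT E) OR (NOT D AND B) OR (E AND D AND NOT E) OR (E AND B)
= NOT B OR (NOT D AND B) OR (E AND B)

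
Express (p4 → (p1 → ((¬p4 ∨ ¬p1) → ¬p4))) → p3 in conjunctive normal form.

(p4 ∨ p3) ∧ (p1 ∨ p3) ∧ (¬p4 ∨ ¬p1 ∨ p3)

(p4 → (p1 → ((¬p4 ∨ ¬p1) → ¬p4))) → p3
≡ ¬(p4 → (p1 → ((¬p4 ∨ ¬p1) → ¬p4))) ∨ p3   [eliminate →]
≡ ¬(¬p4 ∨ (p1 → ((¬p4 ∨ ¬p1) → ¬p4))) ∨ p3   [eliminate →]
≡ ¬(¬p4 ∨ ¬p1 ∨ ((¬p4 ∨ ¬p1) → ¬p4)) ∨ p3   [eliminate →]
≡ ¬(¬p4 ∨ ¬p1 ∨ ¬(¬p4 ∨ ¬p1) ∨ ¬p4) ∨ p3   [eliminate →]
≡ (¬¬p4 ∧ ¬¬p1 ∧ ¬¬(¬p4 ∨ ¬p1) ∧ ¬¬p4) ∨ p3   [De Morgan]
≡ (p4 ∧ ¬¬p1 ∧ ¬¬(¬p4 ∨ ¬p1) ∧ ¬¬p4) ∨ p3   [double negation]
≡ (p4 ∧ p1 ∧ ¬¬(¬p4 ∨ ¬p1) ∧ ¬¬p4) ∨ p3   [double negation]
≡ (p4 ∧ p1 ∧ (¬p4 ∨ ¬p1) ∧ ¬¬p4) ∨ p3   [double negation]
≡ (p4 ∧ p1 ∧ (¬p4 ∨ ¬p1) ∧ p4) ∨ p3   [double negation]
≡ (p4 ∨ p3) ∧ (p1 ∨ p3) ∧ (¬p4 ∨ ¬p1 ∨ p3) ∧ (p4 ∨ p3)   [distribute ∨ over ∧]
≡ (p4 ∨ p3) ∧ (p1 ∨ p3) ∧ (¬p4 ∨ ¬p1 ∨ p3)   [simplify]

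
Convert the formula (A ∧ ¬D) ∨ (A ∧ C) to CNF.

A ∧ (¬D ∨ C)

(A ∧ ¬D) ∨ (A ∧ C)
≡ (A ∨ A) ∧ (A ∨ C) ∧ (¬D ∨ A) ∧ (¬D ∨ C)   [distribute ∨ over ∧]
≡ A ∧ (¬D ∨ C)   [simplify]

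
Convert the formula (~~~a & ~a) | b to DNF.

(~~~a & ~a) | b
≡ (~a & ~a) | b   — double negation
≡ ~a | b   — simplify

~a | b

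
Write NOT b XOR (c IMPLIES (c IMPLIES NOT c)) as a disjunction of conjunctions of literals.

(NOT b AND c) OR (b AND NOT c)

NOT b XOR (c IMPLIES (c IMPLIES NOT c))
= (NOT b AND NOT (c IMPLIES (c IMPLIES NOT c))) OR (NOT NOT b AND (c IMPLIES (c IMPLIES NOT c)))   [expand XOR]
= (NOT b AND NOT (NOT c OR (c IMPLIES NOT c))) OR (NOT NOT b AND (c IMPLIES (c IMPLIES NOT c)))   [eliminate IMPLIES]
= (NOT b AND NOT (NOT c OR NOT c OR NOT c)) OR (NOT NOT b AND (c IMPLIES (c IMPLIES NOT c)))   [eliminate IMPLIES]
= (NOT b AND NOT (NOT c OR NOT c OR NOT c)) OR (NOT NOT b AND (NOT c OR (c IMPLIES NOT c)))   [eliminate IMPLIES]
= (NOT b AND NOT (NOT c OR NOT c OR NOT c)) OR (NOT NOT b AND (NOT c OR NOT c OR NOT c))   [eliminate IMPLIES]
= (NOT b AND NOT NOT c AND NOT NOT c AND NOT NOT c) OR (NOT NOT b AND (NOT c OR NOT c OR NOT c))   [De Morgan]
= (NOT b AND c AND NOT NOT c AND NOT NOT c) OR (NOT NOT b AND (NOT c OR NOT c OR NOT c))   [double negation]
= (NOT b AND c AND c AND NOT NOT c) OR (NOT NOT b AND (NOT c OR NOT c OR NOT c))   [double negation]
= (NOT b AND c AND c AND c) OR (NOT NOT b AND (NOT c OR NOT c OR NOT c))   [double negation]
= (NOT b AND c AND c AND c) OR (b AND (NOT c OR NOT c OR NOT c))   [double negation]
= (NOT b AND c AND c AND c) OR (b AND NOT c) OR (b AND NOT c) OR (b AND NOT c)   [distribute AND over OR]
= (NOT b AND c) OR (b AND NOT c)   [simplify]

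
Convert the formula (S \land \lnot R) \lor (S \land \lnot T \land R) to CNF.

(S \land \lnot R) \lor (S \land \lnot T \land R)
≡ (S \lor S) \land (S \lor \lnot T) \land (S \lor R) \land (\lnot R \lor S) \land (\lnot R \lor \lnot T) \land (\lnot R \lor R)   [distribute \lor over \land]
≡ S \land (\lnot R \lor \lnot T)   [simplify]

S \land (\lnot R \lor \lnot T)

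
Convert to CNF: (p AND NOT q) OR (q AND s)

(p AND NOT q) OR (q AND s)
≡ (p OR q) AND (p OR s) AND (NOT q OR q) AND (NOT q OR s)   — distribute OR over AND
≡ (p OR q) AND (p OR s) AND (NOT q OR s)   — simplify

(p OR q) AND (p OR s) AND (NOT q OR s)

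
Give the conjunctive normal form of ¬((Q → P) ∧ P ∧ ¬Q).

Q ∨ ¬P

¬((Q → P) ∧ P ∧ ¬Q)
⇔ ¬((¬Q ∨ P) ∧ P ∧ ¬Q)   — eliminate →
⇔ ¬(¬Q ∨ P) ∨ ¬P ∨ ¬¬Q   — De Morgan
⇔ (¬¬Q ∧ ¬P) ∨ ¬P ∨ ¬¬Q   — De Morgan
⇔ (Q ∧ ¬P) ∨ ¬P ∨ ¬¬Q   — double negation
⇔ (Q ∧ ¬P) ∨ ¬P ∨ Q   — double negation
⇔ (Q ∨ ¬P ∨ Q) ∧ (¬P ∨ ¬P ∨ Q)   — distribute ∨ over ∧
⇔ Q ∨ ¬P   — simplify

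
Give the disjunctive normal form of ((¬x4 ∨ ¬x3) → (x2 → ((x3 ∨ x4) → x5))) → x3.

((¬x4 ∨ ¬x3) → (x2 → ((x3 ∨ x4) → x5))) → x3
≡ ¬((¬x4 ∨ ¬x3) → (x2 → ((x3 ∨ x4) → x5))) ∨ x3
≡ ¬(¬(¬x4 ∨ ¬x3) ∨ (x2 → ((x3 ∨ x4) → x5))) ∨ x3
≡ ¬(¬(¬x4 ∨ ¬x3) ∨ ¬x2 ∨ ((x3 ∨ x4) → x5)) ∨ x3
≡ ¬(¬(¬x4 ∨ ¬x3) ∨ ¬x2 ∨ ¬(x3 ∨ x4) ∨ x5) ∨ x3
≡ (¬¬(¬x4 ∨ ¬x3) ∧ ¬¬x2 ∧ ¬¬(x3 ∨ x4) ∧ ¬x5) ∨ x3
≡ ((¬x4 ∨ ¬x3) ∧ ¬¬x2 ∧ ¬¬(x3 ∨ x4) ∧ ¬x5) ∨ x3
≡ ((¬x4 ∨ ¬x3) ∧ x2 ∧ ¬¬(x3 ∨ x4) ∧ ¬x5) ∨ x3
≡ ((¬x4 ∨ ¬x3) ∧ x2 ∧ (x3 ∨ x4) ∧ ¬x5) ∨ x3
≡ (¬x4 ∧ x2 ∧ x3 ∧ ¬x5) ∨ (¬x4 ∧ x2 ∧ x4 ∧ ¬x5) ∨ (¬x3 ∧ x2 ∧ x3 ∧ ¬x5) ∨ (¬x3 ∧ x2 ∧ x4 ∧ ¬x5) ∨ x3
≡ (¬x3 ∧ x2 ∧ x4 ∧ ¬x5) ∨ x3

(¬x3 ∧ x2 ∧ x4 ∧ ¬x5) ∨ x3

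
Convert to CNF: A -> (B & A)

~A | B

A -> (B & A)
⇔ ~A | (B & A)   — eliminate ->
⇔ (~A | B) & (~A | A)   — distribute | over &
⇔ ~A | B   — simplify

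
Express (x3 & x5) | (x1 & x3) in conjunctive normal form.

(x3 & x5) | (x1 & x3)
≡ (x3 | x1) & (x3 | x3) & (x5 | x1) & (x5 | x3)   [distribute | over &]
≡ x3 & (x5 | x1)   [simplify]

x3 & (x5 | x1)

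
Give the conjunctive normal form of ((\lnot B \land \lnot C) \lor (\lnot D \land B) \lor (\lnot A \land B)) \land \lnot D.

(\lnot C \lor B) \land \lnot D

((\lnot B \land \lnot C) \lor (\lnot D \land B) \lor (\lnot A \land B)) \land \lnot D
⇔ (\lnot B \lor \lnot D \lor \lnot A) \land (\lnot B \lor \lnot D \lor B) \land (\lnot B \lor B \lor \lnot A) \land (\lnot B \lor B \lor B) \land (\lnot C \lor \lnot D \lor \lnot A) \land (\lnot C \lor \lnot D \lor B) \land (\lnot C \lor B \lor \lnot A) \land (\lnot C \lor B \lor B) \land \lnot D   — distribute \lor over \land
⇔ (\lnot C \lor B) \land \lnot D   — simplify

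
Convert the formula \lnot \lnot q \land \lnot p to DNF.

q \land \lnot p

\lnot \lnot q \land \lnot p
≡ q \land \lnot p   [double negation]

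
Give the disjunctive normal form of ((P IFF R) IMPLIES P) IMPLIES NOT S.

(NOT P AND NOT R) OR NOT S

((P IFF R) IMPLIES P) IMPLIES NOT S
≡ NOT ((P IFF R) IMPLIES P) OR NOT S   [eliminate IMPLIES]
≡ NOT (NOT (P IFF R) OR P) OR NOT S   [eliminate IMPLIES]
≡ NOT (NOT ((P IMPLIES R) AND (R IMPLIES P)) OR P) OR NOT S   [eliminate IFF]
≡ NOT (NOT ((NOT P OR R) AND (R IMPLIES P)) OR P) OR NOT S   [eliminate IMPLIES]
≡ NOT (NOT ((NOT P OR R) AND (NOT R OR P)) OR P) OR NOT S   [eliminate IMPLIES]
≡ (NOT NOT ((NOT P OR R) AND (NOT R OR P)) AND NOT P) OR NOT S   [De Morgan]
≡ ((NOT P OR R) AND (NOT R OR P) AND NOT P) OR NOT S   [double negation]
≡ (NOT P AND NOT R AND NOT P) OR (NOT P AND P AND NOT P) OR (R AND NOT R AND NOT P) OR (R AND P AND NOT P) OR NOT S   [distribute AND over OR]
≡ (NOT P AND NOT R) OR NOT S   [simplify]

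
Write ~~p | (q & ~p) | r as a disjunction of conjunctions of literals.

p | (q & ~p) | r

~~p | (q & ~p) | r
≡ p | (q & ~p) | r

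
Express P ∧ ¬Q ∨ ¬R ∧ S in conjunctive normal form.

P ∧ ¬Q ∨ ¬R ∧ S
⇔ (P ∨ ¬R) ∧ (P ∨ S) ∧ (¬Q ∨ ¬R) ∧ (¬Q ∨ S)   — distribute ∨ over ∧

(P ∨ ¬R) ∧ (P ∨ S) ∧ (¬Q ∨ ¬R) ∧ (¬Q ∨ S)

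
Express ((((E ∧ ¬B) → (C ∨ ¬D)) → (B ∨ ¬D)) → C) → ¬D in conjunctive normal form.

((((E ∧ ¬B) → (C ∨ ¬D)) → (B ∨ ¬D)) → C) → ¬D
⇔ ¬((((E ∧ ¬B) → (C ∨ ¬D)) → (B ∨ ¬D)) → C) ∨ ¬D   (eliminate →)
⇔ ¬(¬(((E ∧ ¬B) → (C ∨ ¬D)) → (B ∨ ¬D)) ∨ C) ∨ ¬D   (eliminate →)
⇔ ¬(¬(¬((E ∧ ¬B) → (C ∨ ¬D)) ∨ B ∨ ¬D) ∨ C) ∨ ¬D   (eliminate →)
⇔ ¬(¬(¬(¬(E ∧ ¬B) ∨ C ∨ ¬D) ∨ B ∨ ¬D) ∨ C) ∨ ¬D   (eliminate →)
⇔ (¬¬(¬(¬(E ∧ ¬B) ∨ C ∨ ¬D) ∨ B ∨ ¬D) ∧ ¬C) ∨ ¬D   (De Morgan)
⇔ ((¬(¬(E ∧ ¬B) ∨ C ∨ ¬D) ∨ B ∨ ¬D) ∧ ¬C) ∨ ¬D   (double negation)
⇔ (((¬¬(E ∧ ¬B) ∧ ¬C ∧ ¬¬D) ∨ B ∨ ¬D) ∧ ¬C) ∨ ¬D   (De Morgan)
⇔ (((E ∧ ¬B ∧ ¬C ∧ ¬¬D) ∨ B ∨ ¬D) ∧ ¬C) ∨ ¬D   (double negation)
⇔ (((E ∧ ¬B ∧ ¬C ∧ D) ∨ B ∨ ¬D) ∧ ¬C) ∨ ¬D   (double negation)
⇔ (E ∨ B ∨ ¬D ∨ ¬D) ∧ (¬B ∨ B ∨ ¬D ∨ ¬D) ∧ (¬C ∨ B ∨ ¬D ∨ ¬D) ∧ (D ∨ B ∨ ¬D ∨ ¬D) ∧ (¬C ∨ ¬D)   (distribute ∨ over ∧)
⇔ (E ∨ B ∨ ¬D) ∧ (¬C ∨ ¬D)   (simplify)

(E ∨ B ∨ ¬D) ∧ (¬C ∨ ¬D)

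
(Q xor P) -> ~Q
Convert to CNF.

~Q | P

(Q xor P) -> ~Q
≡ ~(Q xor P) | ~Q
≡ ~((Q | P) & ~(Q & P)) | ~Q
≡ ~(Q | P) | ~~(Q & P) | ~Q
≡ (~Q & ~P) | ~~(Q & P) | ~Q
≡ (~Q & ~P) | (Q & P) | ~Q
≡ (~Q | Q | ~Q) & (~Q | P | ~Q) & (~P | Q | ~Q) & (~P | P | ~Q)
≡ ~Q | P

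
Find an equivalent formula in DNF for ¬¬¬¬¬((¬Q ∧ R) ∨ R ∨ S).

¬¬¬¬¬((¬Q ∧ R) ∨ R ∨ S)
⇔ ¬¬¬((¬Q ∧ R) ∨ R ∨ S)   — double negation
⇔ ¬((¬Q ∧ R) ∨ R ∨ S)   — double negation
⇔ ¬(¬Q ∧ R) ∧ ¬R ∧ ¬S   — De Morgan
⇔ (¬¬Q ∨ ¬R) ∧ ¬R ∧ ¬S   — De Morgan
⇔ (Q ∨ ¬R) ∧ ¬R ∧ ¬S   — double negation
⇔ (Q ∧ ¬R ∧ ¬S) ∨ (¬R ∧ ¬R ∧ ¬S)   — distribute ∧ over ∨
⇔ ¬R ∧ ¬S   — simplify

¬R ∧ ¬S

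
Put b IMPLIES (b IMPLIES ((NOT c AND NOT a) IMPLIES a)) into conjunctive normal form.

NOT b OR c OR a

b IMPLIES (b IMPLIES ((NOT c AND NOT a) IMPLIES a))
≡ NOT b OR (b IMPLIES ((NOT c AND NOT a) IMPLIES a))   (eliminate IMPLIES)
≡ NOT b OR NOT b OR ((NOT c AND NOT a) IMPLIES a)   (eliminate IMPLIES)
≡ NOT b OR NOT b OR NOT (NOT c AND NOT a) OR a   (eliminate IMPLIES)
≡ NOT b OR NOT b OR NOT NOT c OR NOT NOT a OR a   (De Morgan)
≡ NOT b OR NOT b OR c OR NOT NOT a OR a   (double negation)
≡ NOT b OR NOT b OR c OR a OR a   (double negation)
≡ NOT b OR c OR a   (simplify)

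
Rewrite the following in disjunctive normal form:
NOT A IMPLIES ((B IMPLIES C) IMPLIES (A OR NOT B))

NOT A IMPLIES ((B IMPLIES C) IMPLIES (A OR NOT B))
⇔ NOT NOT A OR ((B IMPLIES C) IMPLIES (A OR NOT B))   [eliminate IMPLIES]
⇔ NOT NOT A OR NOT (B IMPLIES C) OR A OR NOT B   [eliminate IMPLIES]
⇔ NOT NOT A OR NOT (NOT B OR C) OR A OR NOT B   [eliminate IMPLIES]
⇔ A OR NOT (NOT B OR C) OR A OR NOT B   [double negation]
⇔ A OR (NOT NOT B AND NOT C) OR A OR NOT B   [De Morgan]
⇔ A OR (B AND NOT C) OR A OR NOT B   [double negation]
⇔ A OR (B AND NOT C) OR NOT B   [simplify]

A OR (B AND NOT C) OR NOT B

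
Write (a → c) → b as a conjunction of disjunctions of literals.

(a → c) → b
⇔ ¬(a → c) ∨ b
⇔ ¬(¬a ∨ c) ∨ b
⇔ (¬¬a ∧ ¬c) ∨ b
⇔ (a ∧ ¬c) ∨ b
⇔ (a ∨ b) ∧ (¬c ∨ b)

(a ∨ b) ∧ (¬c ∨ b)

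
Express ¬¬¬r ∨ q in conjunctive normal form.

¬¬¬r ∨ q
= ¬r ∨ q   [double negation]

¬r ∨ q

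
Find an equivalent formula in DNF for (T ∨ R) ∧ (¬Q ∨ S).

(T ∧ ¬Q) ∨ (T ∧ S) ∨ (R ∧ ¬Q) ∨ (R ∧ S)

(T ∨ R) ∧ (¬Q ∨ S)
≡ (T ∧ ¬Q) ∨ (T ∧ S) ∨ (R ∧ ¬Q) ∨ (R ∧ S)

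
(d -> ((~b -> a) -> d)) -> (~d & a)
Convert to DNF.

(d -> ((~b -> a) -> d)) -> (~d & a)
⇔ ~(d -> ((~b -> a) -> d)) | (~d & a)   (eliminate ->)
⇔ ~(~d | ((~b -> a) -> d)) | (~d & a)   (eliminate ->)
⇔ ~(~d | ~(~b -> a) | d) | (~d & a)   (eliminate ->)
⇔ ~(~d | ~(~~b | a) | d) | (~d & a)   (eliminate ->)
⇔ (~~d & ~~(~~b | a) & ~d) | (~d & a)   (De Morgan)
⇔ (d & ~~(~~b | a) & ~d) | (~d & a)   (double negation)
⇔ (d & (~~b | a) & ~d) | (~d & a)   (double negation)
⇔ (d & (b | a) & ~d) | (~d & a)   (double negation)
⇔ (d & b & ~d) | (d & a & ~d) | (~d & a)   (distribute & over |)
⇔ ~d & a   (simplify)

~d & a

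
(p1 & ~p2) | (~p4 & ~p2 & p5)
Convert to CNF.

(p1 & ~p2) | (~p4 & ~p2 & p5)
⇔ (p1 | ~p4) & (p1 | ~p2) & (p1 | p5) & (~p2 | ~p4) & (~p2 | ~p2) & (~p2 | p5)
⇔ (p1 | ~p4) & (p1 | p5) & ~p2

(p1 | ~p4) & (p1 | p5) & ~p2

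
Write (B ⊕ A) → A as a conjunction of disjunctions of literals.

¬B ∨ A

(B ⊕ A) → A
≡ ¬(B ⊕ A) ∨ A   (eliminate →)
≡ ¬((B ∨ A) ∧ ¬(B ∧ A)) ∨ A   (expand ⊕)
≡ ¬(B ∨ A) ∨ ¬¬(B ∧ A) ∨ A   (De Morgan)
≡ (¬B ∧ ¬A) ∨ ¬¬(B ∧ A) ∨ A   (De Morgan)
≡ (¬B ∧ ¬A) ∨ (B ∧ A) ∨ A   (double negation)
≡ (¬B ∨ B ∨ A) ∧ (¬B ∨ A ∨ A) ∧ (¬A ∨ B ∨ A) ∧ (¬A ∨ A ∨ A)   (distribute ∨ over ∧)
≡ ¬B ∨ A   (simplify)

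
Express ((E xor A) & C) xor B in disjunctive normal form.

(E & ~A & C & ~B) | (~E & A & C & ~B) | (~E & ~A & B) | (A & E & B) | (~C & B)

((E xor A) & C) xor B
= ((E xor A) & C & ~B) | (~((E xor A) & C) & B)   (expand xor)
= (((E & ~A) | (~E & A)) & C & ~B) | (~((E xor A) & C) & B)   (expand xor)
= (((E & ~A) | (~E & A)) & C & ~B) | (~(((E & ~A) | (~E & A)) & C) & B)   (expand xor)
= (((E & ~A) | (~E & A)) & C & ~B) | ((~((E & ~A) | (~E & A)) | ~C) & B)   (De Morgan)
= (((E & ~A) | (~E & A)) & C & ~B) | (((~(E & ~A) & ~(~E & A)) | ~C) & B)   (De Morgan)
= (((E & ~A) | (~E & A)) & C & ~B) | ((((~E | ~~A) & ~(~E & A)) | ~C) & B)   (De Morgan)
= (((E & ~A) | (~E & A)) & C & ~B) | ((((~E | A) & ~(~E & A)) | ~C) & B)   (double negation)
= (((E & ~A) | (~E & A)) & C & ~B) | ((((~E | A) & (~~E | ~A)) | ~C) & B)   (De Morgan)
= (((E & ~A) | (~E & A)) & C & ~B) | ((((~E | A) & (E | ~A)) | ~C) & B)   (double negation)
= (E & ~A & C & ~B) | (~E & A & C & ~B) | (~E & E & B) | (~E & ~A & B) | (A & E & B) | (A & ~A & B) | (~C & B)   (distribute & over |)
= (E & ~A & C & ~B) | (~E & A & C & ~B) | (~E & ~A & B) | (A & E & B) | (~C & B)   (simplify)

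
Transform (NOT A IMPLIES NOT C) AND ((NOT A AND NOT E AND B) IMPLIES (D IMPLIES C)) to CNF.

(A OR NOT C) AND (A OR E OR NOT B OR NOT D OR C)

(NOT A IMPLIES NOT C) AND ((NOT A AND NOT E AND B) IMPLIES (D IMPLIES C))
≡ (NOT NOT A OR NOT C) AND ((NOT A AND NOT E AND B) IMPLIES (D IMPLIES C))   [eliminate IMPLIES]
≡ (NOT NOT A OR NOT C) AND (NOT (NOT A AND NOT E AND B) OR (D IMPLIES C))   [eliminate IMPLIES]
≡ (NOT NOT A OR NOT C) AND (NOT (NOT A AND NOT E AND B) OR NOT D OR C)   [eliminate IMPLIES]
≡ (A OR NOT C) AND (NOT (NOT A AND NOT E AND B) OR NOT D OR C)   [double negation]
≡ (A OR NOT C) AND (NOT NOT A OR NOT NOT E OR NOT B OR NOT D OR C)   [De Morgan]
≡ (A OR NOT C) AND (A OR NOT NOT E OR NOT B OR NOT D OR C)   [double negation]
≡ (A OR NOT C) AND (A OR E OR NOT B OR NOT D OR C)   [double negation]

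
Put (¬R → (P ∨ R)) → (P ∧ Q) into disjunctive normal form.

(¬R → (P ∨ R)) → (P ∧ Q)
⇔ ¬(¬R → (P ∨ R)) ∨ (P ∧ Q)   — eliminate →
⇔ ¬(¬¬R ∨ P ∨ R) ∨ (P ∧ Q)   — eliminate →
⇔ (¬¬¬R ∧ ¬P ∧ ¬R) ∨ (P ∧ Q)   — De Morgan
⇔ (¬R ∧ ¬P ∧ ¬R) ∨ (P ∧ Q)   — double negation
⇔ (¬R ∧ ¬P) ∨ (P ∧ Q)   — simplify

(¬R ∧ ¬P) ∨ (P ∧ Q)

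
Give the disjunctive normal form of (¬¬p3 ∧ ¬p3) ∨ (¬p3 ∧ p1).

(¬¬p3 ∧ ¬p3) ∨ (¬p3 ∧ p1)
⇔ (p3 ∧ ¬p3) ∨ (¬p3 ∧ p1)
⇔ ¬p3 ∧ p1

¬p3 ∧ p1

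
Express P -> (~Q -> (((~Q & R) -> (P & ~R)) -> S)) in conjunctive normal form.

P -> (~Q -> (((~Q & R) -> (P & ~R)) -> S))
≡ ~P | (~Q -> (((~Q & R) -> (P & ~R)) -> S))   [eliminate ->]
≡ ~P | ~~Q | (((~Q & R) -> (P & ~R)) -> S)   [eliminate ->]
≡ ~P | ~~Q | ~((~Q & R) -> (P & ~R)) | S   [eliminate ->]
≡ ~P | ~~Q | ~(~(~Q & R) | (P & ~R)) | S   [eliminate ->]
≡ ~P | Q | ~(~(~Q & R) | (P & ~R)) | S   [double negation]
≡ ~P | Q | (~~(~Q & R) & ~(P & ~R)) | S   [De Morgan]
≡ ~P | Q | (~Q & R & ~(P & ~R)) | S   [double negation]
≡ ~P | Q | (~Q & R & (~P | ~~R)) | S   [De Morgan]
≡ ~P | Q | (~Q & R & (~P | R)) | S   [double negation]
≡ (~P | Q | ~Q | S) & (~P | Q | R | S) & (~P | Q | ~P | R | S)   [distribute | over &]
≡ ~P | Q | R | S   [simplify]

~P | Q | R | S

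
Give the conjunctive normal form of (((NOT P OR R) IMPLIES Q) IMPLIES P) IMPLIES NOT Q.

(((NOT P OR R) IMPLIES Q) IMPLIES P) IMPLIES NOT Q
≡ NOT (((NOT P OR R) IMPLIES Q) IMPLIES P) OR NOT Q   [eliminate IMPLIES]
≡ NOT (NOT ((NOT P OR R) IMPLIES Q) OR P) OR NOT Q   [eliminate IMPLIES]
≡ NOT (NOT (NOT (NOT P OR R) OR Q) OR P) OR NOT Q   [eliminate IMPLIES]
≡ (NOT NOT (NOT (NOT P OR R) OR Q) AND NOT P) OR NOT Q   [De Morgan]
≡ ((NOT (NOT P OR R) OR Q) AND NOT P) OR NOT Q   [double negation]
≡ (((NOT NOT P AND NOT R) OR Q) AND NOT P) OR NOT Q   [De Morgan]
≡ (((P AND NOT R) OR Q) AND NOT P) OR NOT Q   [double negation]
≡ (P OR Q OR NOT Q) AND (NOT R OR Q OR NOT Q) AND (NOT P OR NOT Q)   [distribute OR over AND]
≡ NOT P OR NOT Q   [simplify]

NOT P OR NOT Q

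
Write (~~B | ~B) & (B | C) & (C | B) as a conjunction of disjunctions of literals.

B | C

(~~B | ~B) & (B | C) & (C | B)
≡ (B | ~B) & (B | C) & (C | B)   — double negation
≡ B | C   — simplify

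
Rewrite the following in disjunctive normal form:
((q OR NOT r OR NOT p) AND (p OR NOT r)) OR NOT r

(q AND p) OR NOT r

((q OR NOT r OR NOT p) AND (p OR NOT r)) OR NOT r
≡ (q AND p) OR (q AND NOT r) OR (NOT r AND p) OR (NOT r AND NOT r) OR (NOT p AND p) OR (NOT p AND NOT r) OR NOT r   [distribute AND over OR]
≡ (q AND p) OR NOT r   [simplify]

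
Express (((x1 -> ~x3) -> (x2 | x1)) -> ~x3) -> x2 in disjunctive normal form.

(x1 & x3) | x2

(((x1 -> ~x3) -> (x2 | x1)) -> ~x3) -> x2
≡ ~(((x1 -> ~x3) -> (x2 | x1)) -> ~x3) | x2   — eliminate ->
≡ ~(~((x1 -> ~x3) -> (x2 | x1)) | ~x3) | x2   — eliminate ->
≡ ~(~(~(x1 -> ~x3) | x2 | x1) | ~x3) | x2   — eliminate ->
≡ ~(~(~(~x1 | ~x3) | x2 | x1) | ~x3) | x2   — eliminate ->
≡ (~~(~(~x1 | ~x3) | x2 | x1) & ~~x3) | x2   — De Morgan
≡ ((~(~x1 | ~x3) | x2 | x1) & ~~x3) | x2   — double negation
≡ (((~~x1 & ~~x3) | x2 | x1) & ~~x3) | x2   — De Morgan
≡ (((x1 & ~~x3) | x2 | x1) & ~~x3) | x2   — double negation
≡ (((x1 & x3) | x2 | x1) & ~~x3) | x2   — double negation
≡ (((x1 & x3) | x2 | x1) & x3) | x2   — double negation
≡ (x1 & x3 & x3) | (x2 & x3) | (x1 & x3) | x2   — distribute & over |
≡ (x1 & x3) | x2   — simplify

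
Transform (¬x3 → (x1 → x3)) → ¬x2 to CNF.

(¬x3 ∨ ¬x2) ∧ (x1 ∨ ¬x2)

(¬x3 → (x1 → x3)) → ¬x2
⇔ ¬(¬x3 → (x1 → x3)) ∨ ¬x2   [eliminate →]
⇔ ¬(¬¬x3 ∨ (x1 → x3)) ∨ ¬x2   [eliminate →]
⇔ ¬(¬¬x3 ∨ ¬x1 ∨ x3) ∨ ¬x2   [eliminate →]
⇔ (¬¬¬x3 ∧ ¬¬x1 ∧ ¬x3) ∨ ¬x2   [De Morgan]
⇔ (¬x3 ∧ ¬¬x1 ∧ ¬x3) ∨ ¬x2   [double negation]
⇔ (¬x3 ∧ x1 ∧ ¬x3) ∨ ¬x2   [double negation]
⇔ (¬x3 ∨ ¬x2) ∧ (x1 ∨ ¬x2) ∧ (¬x3 ∨ ¬x2)   [distribute ∨ over ∧]
⇔ (¬x3 ∨ ¬x2) ∧ (x1 ∨ ¬x2)   [simplify]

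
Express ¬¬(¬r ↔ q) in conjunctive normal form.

(r ∨ q) ∧ (¬q ∨ ¬r)

¬¬(¬r ↔ q)
⇔ ¬¬((¬r → q) ∧ (q → ¬r))   (eliminate ↔)
⇔ ¬¬((¬¬r ∨ q) ∧ (q → ¬r))   (eliminate →)
⇔ ¬¬((¬¬r ∨ q) ∧ (¬q ∨ ¬r))   (eliminate →)
⇔ (¬¬r ∨ q) ∧ (¬q ∨ ¬r)   (double negation)
⇔ (r ∨ q) ∧ (¬q ∨ ¬r)   (double negation)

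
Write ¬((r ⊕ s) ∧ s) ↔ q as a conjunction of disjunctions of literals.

(¬r ∨ ¬s ∨ q) ∧ (s ∨ q) ∧ (¬q ∨ ¬s ∨ r)

¬((r ⊕ s) ∧ s) ↔ q
⇔ (¬((r ⊕ s) ∧ s) → q) ∧ (q → ¬((r ⊕ s) ∧ s))   [eliminate ↔]
⇔ (¬¬((r ⊕ s) ∧ s) ∨ q) ∧ (q → ¬((r ⊕ s) ∧ s))   [eliminate →]
⇔ (¬¬((r ∨ s) ∧ ¬(r ∧ s) ∧ s) ∨ q) ∧ (q → ¬((r ⊕ s) ∧ s))   [expand ⊕]
⇔ (¬¬((r ∨ s) ∧ ¬(r ∧ s) ∧ s) ∨ q) ∧ (¬q ∨ ¬((r ⊕ s) ∧ s))   [eliminate →]
⇔ (¬¬((r ∨ s) ∧ ¬(r ∧ s) ∧ s) ∨ q) ∧ (¬q ∨ ¬((r ∨ s) ∧ ¬(r ∧ s) ∧ s))   [expand ⊕]
⇔ ((r ∨ s) ∧ ¬(r ∧ s) ∧ s ∨ q) ∧ (¬q ∨ ¬((r ∨ s) ∧ ¬(r ∧ s) ∧ s))   [double negation]
⇔ ((r ∨ s) ∧ (¬r ∨ ¬s) ∧ s ∨ q) ∧ (¬q ∨ ¬((r ∨ s) ∧ ¬(r ∧ s) ∧ s))   [De Morgan]
⇔ ((r ∨ s) ∧ (¬r ∨ ¬s) ∧ s ∨ q) ∧ (¬q ∨ ¬(r ∨ s) ∨ ¬¬(r ∧ s) ∨ ¬s)   [De Morgan]
⇔ ((r ∨ s) ∧ (¬r ∨ ¬s) ∧ s ∨ q) ∧ (¬q ∨ ¬r ∧ ¬s ∨ ¬¬(r ∧ s) ∨ ¬s)   [De Morgan]
⇔ ((r ∨ s) ∧ (¬r ∨ ¬s) ∧ s ∨ q) ∧ (¬q ∨ ¬r ∧ ¬s ∨ r ∧ s ∨ ¬s)   [double negation]
⇔ (r ∨ s ∨ q) ∧ (¬r ∨ ¬s ∨ q) ∧ (s ∨ q) ∧ (¬q ∨ ¬r ∨ r ∨ ¬s) ∧ (¬q ∨ ¬r ∨ s ∨ ¬s) ∧ (¬q ∨ ¬s ∨ r ∨ ¬s) ∧ (¬q ∨ ¬s ∨ s ∨ ¬s)   [distribute ∨ over ∧]
⇔ (¬r ∨ ¬s ∨ q) ∧ (s ∨ q) ∧ (¬q ∨ ¬s ∨ r)   [simplify]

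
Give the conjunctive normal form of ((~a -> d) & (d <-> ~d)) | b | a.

((~a -> d) & (d <-> ~d)) | b | a
≡ ((~~a | d) & (d <-> ~d)) | b | a   — eliminate ->
≡ ((~~a | d) & (d -> ~d) & (~d -> d)) | b | a   — eliminate <->
≡ ((~~a | d) & (~d | ~d) & (~d -> d)) | b | a   — eliminate ->
≡ ((~~a | d) & (~d | ~d) & (~~d | d)) | b | a   — eliminate ->
≡ ((a | d) & (~d | ~d) & (~~d | d)) | b | a   — double negation
≡ ((a | d) & (~d | ~d) & (d | d)) | b | a   — double negation
≡ (a | d | b | a) & (~d | ~d | b | a) & (d | d | b | a)   — distribute | over &
≡ (a | d | b) & (~d | b | a)   — simplify

(a | d | b) & (~d | b | a)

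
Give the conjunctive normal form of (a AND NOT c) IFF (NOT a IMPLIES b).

(a AND NOT c) IFF (NOT a IMPLIES b)
= ((a AND NOT c) IMPLIES (NOT a IMPLIES b)) AND ((NOT a IMPLIES b) IMPLIES (a AND NOT c))   [eliminate IFF]
= (NOT (a AND NOT c) OR (NOT a IMPLIES b)) AND ((NOT a IMPLIES b) IMPLIES (a AND NOT c))   [eliminate IMPLIES]
= (NOT (a AND NOT c) OR NOT NOT a OR b) AND ((NOT a IMPLIES b) IMPLIES (a AND NOT c))   [eliminate IMPLIES]
= (NOT (a AND NOT c) OR NOT NOT a OR b) AND (NOT (NOT a IMPLIES b) OR (a AND NOT c))   [eliminate IMPLIES]
= (NOT (a AND NOT c) OR NOT NOT a OR b) AND (NOT (NOT NOT a OR b) OR (a AND NOT c))   [eliminate IMPLIES]
= (NOT a OR NOT NOT c OR NOT NOT a OR b) AND (NOT (NOT NOT a OR b) OR (a AND NOT c))   [De Morgan]
= (NOT a OR c OR NOT NOT a OR b) AND (NOT (NOT NOT a OR b) OR (a AND NOT c))   [double negation]
= (NOT a OR c OR a OR b) AND (NOT (NOT NOT a OR b) OR (a AND NOT c))   [double negation]
= (NOT a OR c OR a OR b) AND ((NOT NOT NOT a AND NOT b) OR (a AND NOT c))   [De Morgan]
= (NOT a OR c OR a OR b) AND ((NOT a AND NOT b) OR (a AND NOT c))   [double negation]
= (NOT a OR c OR a OR b) AND (NOT a OR a) AND (NOT a OR NOT c) AND (NOT b OR a) AND (NOT b OR NOT c)   [distribute OR over AND]
= (NOT a OR NOT c) AND (NOT b OR a) AND (NOT b OR NOT c)   [simplify]

(NOT a OR NOT c) AND (NOT b OR a) AND (NOT b OR NOT c)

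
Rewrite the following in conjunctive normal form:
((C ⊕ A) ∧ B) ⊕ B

((C ⊕ A) ∧ B) ⊕ B
≡ (((C ⊕ A) ∧ B) ∨ B) ∧ ¬((C ⊕ A) ∧ B ∧ B)   [expand ⊕]
≡ (((C ∨ A) ∧ ¬(C ∧ A) ∧ B) ∨ B) ∧ ¬((C ⊕ A) ∧ B ∧ B)   [expand ⊕]
≡ (((C ∨ A) ∧ ¬(C ∧ A) ∧ B) ∨ B) ∧ ¬((C ∨ A) ∧ ¬(C ∧ A) ∧ B ∧ B)   [expand ⊕]
≡ (((C ∨ A) ∧ (¬C ∨ ¬A) ∧ B) ∨ B) ∧ ¬((C ∨ A) ∧ ¬(C ∧ A) ∧ B ∧ B)   [De Morgan]
≡ (((C ∨ A) ∧ (¬C ∨ ¬A) ∧ B) ∨ B) ∧ (¬(C ∨ A) ∨ ¬¬(C ∧ A) ∨ ¬B ∨ ¬B)   [De Morgan]
≡ (((C ∨ A) ∧ (¬C ∨ ¬A) ∧ B) ∨ B) ∧ ((¬C ∧ ¬A) ∨ ¬¬(C ∧ A) ∨ ¬B ∨ ¬B)   [De Morgan]
≡ (((C ∨ A) ∧ (¬C ∨ ¬A) ∧ B) ∨ B) ∧ ((¬C ∧ ¬A) ∨ (C ∧ A) ∨ ¬B ∨ ¬B)   [double negation]
≡ (C ∨ A ∨ B) ∧ (¬C ∨ ¬A ∨ B) ∧ (B ∨ B) ∧ (¬C ∨ C ∨ ¬B ∨ ¬B) ∧ (¬C ∨ A ∨ ¬B ∨ ¬B) ∧ (¬A ∨ C ∨ ¬B ∨ ¬B) ∧ (¬A ∨ A ∨ ¬B ∨ ¬B)   [distribute ∨ over ∧]
≡ B ∧ (¬C ∨ A ∨ ¬B) ∧ (¬A ∨ C ∨ ¬B)   [simplify]

B ∧ (¬C ∨ A ∨ ¬B) ∧ (¬A ∨ C ∨ ¬B)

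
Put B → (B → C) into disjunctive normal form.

B → (B → C)
≡ ¬B ∨ (B → C)   — eliminate →
≡ ¬B ∨ ¬B ∨ C   — eliminate →
≡ ¬B ∨ C   — simplify

¬B ∨ C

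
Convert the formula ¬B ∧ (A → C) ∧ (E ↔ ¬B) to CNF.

¬B ∧ (A → C) ∧ (E ↔ ¬B)
≡ ¬B ∧ (¬A ∨ C) ∧ (E ↔ ¬B)
≡ ¬B ∧ (¬A ∨ C) ∧ (E → ¬B) ∧ (¬B → E)
≡ ¬B ∧ (¬A ∨ C) ∧ (¬E ∨ ¬B) ∧ (¬B → E)
≡ ¬B ∧ (¬A ∨ C) ∧ (¬E ∨ ¬B) ∧ (¬¬B ∨ E)
≡ ¬B ∧ (¬A ∨ C) ∧ (¬E ∨ ¬B) ∧ (B ∨ E)
≡ ¬B ∧ (¬A ∨ C) ∧ (B ∨ E)

¬B ∧ (¬A ∨ C) ∧ (B ∨ E)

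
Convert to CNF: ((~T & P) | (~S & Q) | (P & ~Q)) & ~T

(P | ~S) & (P | Q) & ~T

((~T & P) | (~S & Q) | (P & ~Q)) & ~T
= (~T | ~S | P) & (~T | ~S | ~Q) & (~T | Q | P) & (~T | Q | ~Q) & (P | ~S | P) & (P | ~S | ~Q) & (P | Q | P) & (P | Q | ~Q) & ~T   (distribute | over &)
= (P | ~S) & (P | Q) & ~T   (simplify)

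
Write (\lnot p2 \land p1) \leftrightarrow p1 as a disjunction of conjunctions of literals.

(\lnot p2 \land p1) \leftrightarrow p1
= ((\lnot p2 \land p1) \to p1) \land (p1 \to (\lnot p2 \land p1))   — eliminate \leftrightarrow
= (\lnot (\lnot p2 \land p1) \lor p1) \land (p1 \to (\lnot p2 \land p1))   — eliminate \to
= (\lnot (\lnot p2 \land p1) \lor p1) \land (\lnot p1 \lor (\lnot p2 \land p1))   — eliminate \to
= (\lnot \lnot p2 \lor \lnot p1 \lor p1) \land (\lnot p1 \lor (\lnot p2 \land p1))   — De Morgan
= (p2 \lor \lnot p1 \lor p1) \land (\lnot p1 \lor (\lnot p2 \land p1))   — double negation
= (p2 \land \lnot p1) \lor (p2 \land \lnot p2 \land p1) \lor (\lnot p1 \land \lnot p1) \lor (\lnot p1 \land \lnot p2 \land p1) \lor (p1 \land \lnot p1) \lor (p1 \land \lnot p2 \land p1)   — distribute \land over \lor
= \lnot p1 \lor (p1 \land \lnot p2)   — simplify

\lnot p1 \lor (p1 \land \lnot p2)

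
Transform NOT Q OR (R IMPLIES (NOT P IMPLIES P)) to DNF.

NOT Q OR NOT R OR P

NOT Q OR (R IMPLIES (NOT P IMPLIES P))
≡ NOT Q OR NOT R OR (NOT P IMPLIES P)   [eliminate IMPLIES]
≡ NOT Q OR NOT R OR NOT NOT P OR P   [eliminate IMPLIES]
≡ NOT Q OR NOT R OR P OR P   [double negation]
≡ NOT Q OR NOT R OR P   [simplify]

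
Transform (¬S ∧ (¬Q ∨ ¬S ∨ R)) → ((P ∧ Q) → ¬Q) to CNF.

S ∨ ¬P ∨ ¬Q

(¬S ∧ (¬Q ∨ ¬S ∨ R)) → ((P ∧ Q) → ¬Q)
⇔ ¬(¬S ∧ (¬Q ∨ ¬S ∨ R)) ∨ ((P ∧ Q) → ¬Q)   — eliminate →
⇔ ¬(¬S ∧ (¬Q ∨ ¬S ∨ R)) ∨ ¬(P ∧ Q) ∨ ¬Q   — eliminate →
⇔ ¬¬S ∨ ¬(¬Q ∨ ¬S ∨ R) ∨ ¬(P ∧ Q) ∨ ¬Q   — De Morgan
⇔ S ∨ ¬(¬Q ∨ ¬S ∨ R) ∨ ¬(P ∧ Q) ∨ ¬Q   — double negation
⇔ S ∨ (¬¬Q ∧ ¬¬S ∧ ¬R) ∨ ¬(P ∧ Q) ∨ ¬Q   — De Morgan
⇔ S ∨ (Q ∧ ¬¬S ∧ ¬R) ∨ ¬(P ∧ Q) ∨ ¬Q   — double negation
⇔ S ∨ (Q ∧ S ∧ ¬R) ∨ ¬(P ∧ Q) ∨ ¬Q   — double negation
⇔ S ∨ (Q ∧ S ∧ ¬R) ∨ ¬P ∨ ¬Q ∨ ¬Q   — De Morgan
⇔ (S ∨ Q ∨ ¬P ∨ ¬Q ∨ ¬Q) ∧ (S ∨ S ∨ ¬P ∨ ¬Q ∨ ¬Q) ∧ (S ∨ ¬R ∨ ¬P ∨ ¬Q ∨ ¬Q)   — distribute ∨ over ∧
⇔ S ∨ ¬P ∨ ¬Q   — simplify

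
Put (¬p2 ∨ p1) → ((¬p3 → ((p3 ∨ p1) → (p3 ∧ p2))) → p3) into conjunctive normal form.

p2 ∨ p3 ∨ p1

(¬p2 ∨ p1) → ((¬p3 → ((p3 ∨ p1) → (p3 ∧ p2))) → p3)
≡ ¬(¬p2 ∨ p1) ∨ ((¬p3 → ((p3 ∨ p1) → (p3 ∧ p2))) → p3)   [eliminate →]
≡ ¬(¬p2 ∨ p1) ∨ ¬(¬p3 → ((p3 ∨ p1) → (p3 ∧ p2))) ∨ p3   [eliminate →]
≡ ¬(¬p2 ∨ p1) ∨ ¬(¬¬p3 ∨ ((p3 ∨ p1) → (p3 ∧ p2))) ∨ p3   [eliminate →]
≡ ¬(¬p2 ∨ p1) ∨ ¬(¬¬p3 ∨ ¬(p3 ∨ p1) ∨ (p3 ∧ p2)) ∨ p3   [eliminate →]
≡ (¬¬p2 ∧ ¬p1) ∨ ¬(¬¬p3 ∨ ¬(p3 ∨ p1) ∨ (p3 ∧ p2)) ∨ p3   [De Morgan]
≡ (p2 ∧ ¬p1) ∨ ¬(¬¬p3 ∨ ¬(p3 ∨ p1) ∨ (p3 ∧ p2)) ∨ p3   [double negation]
≡ (p2 ∧ ¬p1) ∨ (¬¬¬p3 ∧ ¬¬(p3 ∨ p1) ∧ ¬(p3 ∧ p2)) ∨ p3   [De Morgan]
≡ (p2 ∧ ¬p1) ∨ (¬p3 ∧ ¬¬(p3 ∨ p1) ∧ ¬(p3 ∧ p2)) ∨ p3   [double negation]
≡ (p2 ∧ ¬p1) ∨ (¬p3 ∧ (p3 ∨ p1) ∧ ¬(p3 ∧ p2)) ∨ p3   [double negation]
≡ (p2 ∧ ¬p1) ∨ (¬p3 ∧ (p3 ∨ p1) ∧ (¬p3 ∨ ¬p2)) ∨ p3   [De Morgan]
≡ (p2 ∨ ¬p3 ∨ p3) ∧ (p2 ∨ p3 ∨ p1 ∨ p3) ∧ (p2 ∨ ¬p3 ∨ ¬p2 ∨ p3) ∧ (¬p1 ∨ ¬p3 ∨ p3) ∧ (¬p1 ∨ p3 ∨ p1 ∨ p3) ∧ (¬p1 ∨ ¬p3 ∨ ¬p2 ∨ p3)   [distribute ∨ over ∧]
≡ p2 ∨ p3 ∨ p1   [simplify]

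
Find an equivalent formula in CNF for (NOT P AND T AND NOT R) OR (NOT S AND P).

(NOT P AND T AND NOT R) OR (NOT S AND P)
= (NOT P OR NOT S) AND (NOT P OR P) AND (T OR NOT S) AND (T OR P) AND (NOT R OR NOT S) AND (NOT R OR P)   [distribute OR over AND]
= (NOT P OR NOT S) AND (T OR NOT S) AND (T OR P) AND (NOT R OR NOT S) AND (NOT R OR P)   [simplify]

(NOT P OR NOT S) AND (T OR NOT S) AND (T OR P) AND (NOT R OR NOT S) AND (NOT R OR P)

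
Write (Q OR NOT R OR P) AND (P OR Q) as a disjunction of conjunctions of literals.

Q OR P

(Q OR NOT R OR P) AND (P OR Q)
≡ (Q AND P) OR (Q AND Q) OR (NOT R AND P) OR (NOT R AND Q) OR (P AND P) OR (P AND Q)
≡ Q OR P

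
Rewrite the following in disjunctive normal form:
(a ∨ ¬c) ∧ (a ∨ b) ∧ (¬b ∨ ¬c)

(a ∨ ¬c) ∧ (a ∨ b) ∧ (¬b ∨ ¬c)
≡ a ∧ a ∧ ¬b ∨ a ∧ a ∧ ¬c ∨ a ∧ b ∧ ¬b ∨ a ∧ b ∧ ¬c ∨ ¬c ∧ a ∧ ¬b ∨ ¬c ∧ a ∧ ¬c ∨ ¬c ∧ b ∧ ¬b ∨ ¬c ∧ b ∧ ¬c   [distribute ∧ over ∨]
≡ a ∧ ¬b ∨ a ∧ ¬c ∨ ¬c ∧ b   [simplify]

a ∧ ¬b ∨ a ∧ ¬c ∨ ¬c ∧ b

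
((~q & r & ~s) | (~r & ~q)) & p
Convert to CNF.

((~q & r & ~s) | (~r & ~q)) & p
≡ (~q | ~r) & (~q | ~q) & (r | ~r) & (r | ~q) & (~s | ~r) & (~s | ~q) & p   (distribute | over &)
≡ ~q & (~s | ~r) & p   (simplify)

~q & (~s | ~r) & p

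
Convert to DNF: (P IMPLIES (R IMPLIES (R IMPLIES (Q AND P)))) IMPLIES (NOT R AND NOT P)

(P AND R AND NOT Q) OR (NOT R AND NOT P)

(P IMPLIES (R IMPLIES (R IMPLIES (Q AND P)))) IMPLIES (NOT R AND NOT P)
⇔ NOT (P IMPLIES (R IMPLIES (R IMPLIES (Q AND P)))) OR (NOT R AND NOT P)   [eliminate IMPLIES]
⇔ NOT (NOT P OR (R IMPLIES (R IMPLIES (Q AND P)))) OR (NOT R AND NOT P)   [eliminate IMPLIES]
⇔ NOT (NOT P OR NOT R OR (R IMPLIES (Q AND P))) OR (NOT R AND NOT P)   [eliminate IMPLIES]
⇔ NOT (NOT P OR NOT R OR NOT R OR (Q AND P)) OR (NOT R AND NOT P)   [eliminate IMPLIES]
⇔ (NOT NOT P AND NOT NOT R AND NOT NOT R AND NOT (Q AND P)) OR (NOT R AND NOT P)   [De Morgan]
⇔ (P AND NOT NOT R AND NOT NOT R AND NOT (Q AND P)) OR (NOT R AND NOT P)   [double negation]
⇔ (P AND R AND NOT NOT R AND NOT (Q AND P)) OR (NOT R AND NOT P)   [double negation]
⇔ (P AND R AND R AND NOT (Q AND P)) OR (NOT R AND NOT P)   [double negation]
⇔ (P AND R AND R AND (NOT Q OR NOT P)) OR (NOT R AND NOT P)   [De Morgan]
⇔ (P AND R AND R AND NOT Q) OR (P AND R AND R AND NOT P) OR (NOT R AND NOT P)   [distribute AND over OR]
⇔ (P AND R AND NOT Q) OR (NOT R AND NOT P)   [simplify]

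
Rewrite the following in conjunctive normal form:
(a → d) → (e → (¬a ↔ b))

(a ∨ ¬e ∨ b) ∧ (¬d ∨ ¬e ∨ ¬b ∨ ¬a)

(a → d) → (e → (¬a ↔ b))
≡ ¬(a → d) ∨ (e → (¬a ↔ b))   [eliminate →]
≡ ¬(¬a ∨ d) ∨ (e → (¬a ↔ b))   [eliminate →]
≡ ¬(¬a ∨ d) ∨ ¬e ∨ (¬a ↔ b)   [eliminate →]
≡ ¬(¬a ∨ d) ∨ ¬e ∨ ((¬a → b) ∧ (b → ¬a))   [eliminate ↔]
≡ ¬(¬a ∨ d) ∨ ¬e ∨ ((¬¬a ∨ b) ∧ (b → ¬a))   [eliminate →]
≡ ¬(¬a ∨ d) ∨ ¬e ∨ ((¬¬a ∨ b) ∧ (¬b ∨ ¬a))   [eliminate →]
≡ (¬¬a ∧ ¬d) ∨ ¬e ∨ ((¬¬a ∨ b) ∧ (¬b ∨ ¬a))   [De Morgan]
≡ (a ∧ ¬d) ∨ ¬e ∨ ((¬¬a ∨ b) ∧ (¬b ∨ ¬a))   [double negation]
≡ (a ∧ ¬d) ∨ ¬e ∨ ((a ∨ b) ∧ (¬b ∨ ¬a))   [double negation]
≡ (a ∨ ¬e ∨ a ∨ b) ∧ (a ∨ ¬e ∨ ¬b ∨ ¬a) ∧ (¬d ∨ ¬e ∨ a ∨ b) ∧ (¬d ∨ ¬e ∨ ¬b ∨ ¬a)   [distribute ∨ over ∧]
≡ (a ∨ ¬e ∨ b) ∧ (¬d ∨ ¬e ∨ ¬b ∨ ¬a)   [simplify]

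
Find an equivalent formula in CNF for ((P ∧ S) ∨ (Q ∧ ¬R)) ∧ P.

(S ∨ Q) ∧ (S ∨ ¬R) ∧ P

((P ∧ S) ∨ (Q ∧ ¬R)) ∧ P
≡ (P ∨ Q) ∧ (P ∨ ¬R) ∧ (S ∨ Q) ∧ (S ∨ ¬R) ∧ P   (distribute ∨ over ∧)
≡ (S ∨ Q) ∧ (S ∨ ¬R) ∧ P   (simplify)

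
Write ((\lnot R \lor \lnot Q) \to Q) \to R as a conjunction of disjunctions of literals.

((\lnot R \lor \lnot Q) \to Q) \to R
= \lnot ((\lnot R \lor \lnot Q) \to Q) \lor R   — eliminate \to
= \lnot (\lnot (\lnot R \lor \lnot Q) \lor Q) \lor R   — eliminate \to
= (\lnot \lnot (\lnot R \lor \lnot Q) \land \lnot Q) \lor R   — De Morgan
= ((\lnot R \lor \lnot Q) \land \lnot Q) \lor R   — double negation
= (\lnot R \lor \lnot Q \lor R) \land (\lnot Q \lor R)   — distribute \lor over \land
= \lnot Q \lor R   — simplify

\lnot Q \lor R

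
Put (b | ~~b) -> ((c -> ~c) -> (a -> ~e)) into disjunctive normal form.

(b | ~~b) -> ((c -> ~c) -> (a -> ~e))
= ~(b | ~~b) | ((c -> ~c) -> (a -> ~e))   [eliminate ->]
= ~(b | ~~b) | ~(c -> ~c) | (a -> ~e)   [eliminate ->]
= ~(b | ~~b) | ~(~c | ~c) | (a -> ~e)   [eliminate ->]
= ~(b | ~~b) | ~(~c | ~c) | ~a | ~e   [eliminate ->]
= (~b & ~~~b) | ~(~c | ~c) | ~a | ~e   [De Morgan]
= (~b & ~b) | ~(~c | ~c) | ~a | ~e   [double negation]
= (~b & ~b) | (~~c & ~~c) | ~a | ~e   [De Morgan]
= (~b & ~b) | (c & ~~c) | ~a | ~e   [double negation]
= (~b & ~b) | (c & c) | ~a | ~e   [double negation]
= ~b | c | ~a | ~e   [simplify]

~b | c | ~a | ~e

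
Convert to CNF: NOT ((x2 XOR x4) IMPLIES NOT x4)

(NOT x2 OR NOT x4) AND x4

NOT ((x2 XOR x4) IMPLIES NOT x4)
⇔ NOT (NOT (x2 XOR x4) OR NOT x4)   [eliminate IMPLIES]
⇔ NOT (NOT ((x2 OR x4) AND NOT (x2 AND x4)) OR NOT x4)   [expand XOR]
⇔ NOT NOT ((x2 OR x4) AND NOT (x2 AND x4)) AND NOT NOT x4   [De Morgan]
⇔ (x2 OR x4) AND NOT (x2 AND x4) AND NOT NOT x4   [double negation]
⇔ (x2 OR x4) AND (NOT x2 OR NOT x4) AND NOT NOT x4   [De Morgan]
⇔ (x2 OR x4) AND (NOT x2 OR NOT x4) AND x4   [double negation]
⇔ (NOT x2 OR NOT x4) AND x4   [simplify]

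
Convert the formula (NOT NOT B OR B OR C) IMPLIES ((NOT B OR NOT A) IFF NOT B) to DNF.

(NOT NOT B OR B OR C) IMPLIES ((NOT B OR NOT A) IFF NOT B)
= NOT (NOT NOT B OR B OR C) OR ((NOT B OR NOT A) IFF NOT B)
= NOT (NOT NOT B OR B OR C) OR (((NOT B OR NOT A) IMPLIES NOT B) AND (NOT B IMPLIES (NOT B OR NOT A)))
= NOT (NOT NOT B OR B OR C) OR ((NOT (NOT B OR NOT A) OR NOT B) AND (NOT B IMPLIES (NOT B OR NOT A)))
= NOT (NOT NOT B OR B OR C) OR ((NOT (NOT B OR NOT A) OR NOT B) AND (NOT NOT B OR NOT B OR NOT A))
= (NOT NOT NOT B AND NOT B AND NOT C) OR ((NOT (NOT B OR NOT A) OR NOT B) AND (NOT NOT B OR NOT B OR NOT A))
= (NOT B AND NOT B AND NOT C) OR ((NOT (NOT B OR NOT A) OR NOT B) AND (NOT NOT B OR NOT B OR NOT A))
= (NOT B AND NOT B AND NOT C) OR (((NOT NOT B AND NOT NOT A) OR NOT B) AND (NOT NOT B OR NOT B OR NOT A))
= (NOT B AND NOT B AND NOT C) OR (((B AND NOT NOT A) OR NOT B) AND (NOT NOT B OR NOT B OR NOT A))
= (NOT B AND NOT B AND NOT C) OR (((B AND A) OR NOT B) AND (NOT NOT B OR NOT B OR NOT A))
= (NOT B AND NOT B AND NOT C) OR (((B AND A) OR NOT B) AND (B OR NOT B OR NOT A))
= (NOT B AND NOT B AND NOT C) OR (B AND A AND B) OR (B AND A AND NOT B) OR (B AND A AND NOT A) OR (NOT B AND B) OR (NOT B AND NOT B) OR (NOT B AND NOT A)
= (B AND A) OR NOT B

(B AND A) OR NOT B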